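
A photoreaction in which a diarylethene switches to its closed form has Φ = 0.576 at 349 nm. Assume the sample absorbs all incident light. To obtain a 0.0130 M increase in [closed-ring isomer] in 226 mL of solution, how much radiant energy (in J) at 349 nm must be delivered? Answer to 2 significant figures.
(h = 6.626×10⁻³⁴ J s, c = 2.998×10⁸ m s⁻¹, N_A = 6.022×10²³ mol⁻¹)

Product: (0.0130 M)(0.226 L) = 0.002938 mol.
Photons that must be absorbed: 0.002938 / 0.576 = 0.005101 mol.
Photon energy: hc/λ = 5.692×10⁻¹⁹ J; per mole, 3.428×10⁵ J mol⁻¹.
Energy required: 0.005101 × 3.428×10⁵ = 1700 J.

1700 J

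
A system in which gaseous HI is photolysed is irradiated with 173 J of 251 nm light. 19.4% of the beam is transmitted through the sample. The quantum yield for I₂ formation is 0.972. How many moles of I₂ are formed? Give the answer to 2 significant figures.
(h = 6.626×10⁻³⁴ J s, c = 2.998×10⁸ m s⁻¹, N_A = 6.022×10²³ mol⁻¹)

Photon energy at 251 nm: hc/λ = (6.626×10⁻³⁴)(2.998×10⁸)/(251×10⁻⁹) = 7.914×10⁻¹⁹ J.
Photons incident: 173 / 7.914×10⁻¹⁹ = 2.186×10²⁰, i.e. 2.186×10²⁰/6.022×10²³ = 3.630×10⁻⁴ mol.
Fraction absorbed: 1 − 19.4/100 = 0.8060.
Photons absorbed: 0.8060 × 3.630×10⁻⁴ = 2.926×10⁻⁴ mol.
Product: Φ × n_abs = 0.972 × 2.926×10⁻⁴ = 2.844×10⁻⁴ mol.

2.8×10⁻⁴ mol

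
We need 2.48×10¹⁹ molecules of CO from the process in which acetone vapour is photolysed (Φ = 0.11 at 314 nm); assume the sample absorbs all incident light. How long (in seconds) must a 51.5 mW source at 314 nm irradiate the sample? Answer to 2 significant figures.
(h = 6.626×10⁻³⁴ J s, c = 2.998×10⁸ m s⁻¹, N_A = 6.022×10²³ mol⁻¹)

t ≈ 2800 s

Product: 2.48×10¹⁹ / 6.022×10²³ = 4.118×10⁻⁵ mol.
Photons that must be absorbed: 4.118×10⁻⁵ / 0.11 = 3.744×10⁻⁴ mol.
Photon energy: hc/λ = 6.326×10⁻¹⁹ J; per mole, 3.810×10⁵ J mol⁻¹.
Energy required: 3.744×10⁻⁴ × 3.810×10⁵ = 142.6 J.
Time: 142.6 J / 0.0515 W = 2800 s.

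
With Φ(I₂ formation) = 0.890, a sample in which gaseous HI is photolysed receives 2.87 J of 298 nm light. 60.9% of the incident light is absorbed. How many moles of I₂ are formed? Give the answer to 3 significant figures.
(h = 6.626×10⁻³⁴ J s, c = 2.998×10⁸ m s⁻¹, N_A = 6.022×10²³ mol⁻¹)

3.88×10⁻⁶ mol

Photon energy at 298 nm: hc/λ = (6.626×10⁻³⁴)(2.998×10⁸)/(298×10⁻⁹) = 6.666×10⁻¹⁹ J.
Photons incident: 2.87 / 6.666×10⁻¹⁹ = 4.305×10¹⁸, i.e. 4.305×10¹⁸/6.022×10²³ = 7.149×10⁻⁶ mol.
Photons absorbed: 0.609 × 7.149×10⁻⁶ = 4.354×10⁻⁶ mol.
Product: Φ × n_abs = 0.890 × 4.354×10⁻⁶ = 3.875×10⁻⁶ mol.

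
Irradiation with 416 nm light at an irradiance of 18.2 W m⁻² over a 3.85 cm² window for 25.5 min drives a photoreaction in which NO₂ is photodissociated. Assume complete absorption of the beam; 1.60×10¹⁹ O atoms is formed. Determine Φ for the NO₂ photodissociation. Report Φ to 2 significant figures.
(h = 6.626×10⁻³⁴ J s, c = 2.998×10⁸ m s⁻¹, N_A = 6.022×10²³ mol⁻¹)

Φ = 0.71

Product: 1.60×10¹⁹ / 6.022×10²³ = 2.657×10⁻⁵ mol.
Photon energy at 416 nm: hc/λ = (6.626×10⁻³⁴)(2.998×10⁸)/(416×10⁻⁹) = 4.775×10⁻¹⁹ J.
Energy delivered: (18.2 W m⁻²)(3.85×10⁻⁴ m²)(1530 s) = 10.72 J.
Photons incident: 10.72 / 4.775×10⁻¹⁹ = 2.245×10¹⁹, i.e. 2.245×10¹⁹/6.022×10²³ = 3.728×10⁻⁵ mol.
Φ = 2.657×10⁻⁵ mol / 3.728×10⁻⁵ mol photons = 0.71.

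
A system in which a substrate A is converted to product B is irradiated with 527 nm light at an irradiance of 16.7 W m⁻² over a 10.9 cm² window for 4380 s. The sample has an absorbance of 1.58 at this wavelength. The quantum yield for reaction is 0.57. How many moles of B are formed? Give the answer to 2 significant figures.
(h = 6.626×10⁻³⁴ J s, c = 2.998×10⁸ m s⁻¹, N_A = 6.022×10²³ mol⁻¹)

1.9×10⁻⁴ mol

Photon energy at 527 nm: hc/λ = (6.626×10⁻³⁴)(2.998×10⁸)/(527×10⁻⁹) = 3.769×10⁻¹⁹ J.
Energy delivered: (16.7 W m⁻²)(10.9×10⁻⁴ m²)(4380 s) = 79.73 J.
Photons incident: 79.73 / 3.769×10⁻¹⁹ = 2.115×10²⁰, i.e. 2.115×10²⁰/6.022×10²³ = 3.512×10⁻⁴ mol.
Fraction absorbed: 1 − 10^(−1.58) = 0.9737.
Photons absorbed: 0.9737 × 3.512×10⁻⁴ = 3.420×10⁻⁴ mol.
Product: Φ × n_abs = 0.57 × 3.420×10⁻⁴ = 1.949×10⁻⁴ mol.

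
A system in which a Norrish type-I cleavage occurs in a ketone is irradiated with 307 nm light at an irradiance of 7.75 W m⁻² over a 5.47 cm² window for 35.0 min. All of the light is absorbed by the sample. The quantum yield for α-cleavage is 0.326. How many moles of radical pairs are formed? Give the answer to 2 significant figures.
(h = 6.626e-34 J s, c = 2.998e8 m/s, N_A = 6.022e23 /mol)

Photon energy at 307 nm: hc/λ = (6.626e-34)(2.998e8)/(307e-9) = 6.471e-19 J.
Energy delivered: (7.75 W m⁻²)(5.47e-4 m²)(2100 s) = 8.902 J.
Photons incident: 8.902 / 6.471e-19 = 1.376e19, i.e. 1.376e19/6.022e23 = 2.285e-5 mol.
Product: Φ × n_abs = 0.326 × 2.285e-5 = 7.449e-6 mol.

7.4e-6 mol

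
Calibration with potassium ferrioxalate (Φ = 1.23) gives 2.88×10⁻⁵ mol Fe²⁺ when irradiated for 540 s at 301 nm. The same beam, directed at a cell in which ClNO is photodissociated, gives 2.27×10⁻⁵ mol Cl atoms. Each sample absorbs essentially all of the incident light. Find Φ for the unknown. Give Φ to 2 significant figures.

Photons absorbed by the actinometer: 2.88×10⁻⁵ / 1.23 = 2.341×10⁻⁵ mol.
Φ(unknown) = 2.27×10⁻⁵ / 2.341×10⁻⁵ = 0.97.

Φ = 0.97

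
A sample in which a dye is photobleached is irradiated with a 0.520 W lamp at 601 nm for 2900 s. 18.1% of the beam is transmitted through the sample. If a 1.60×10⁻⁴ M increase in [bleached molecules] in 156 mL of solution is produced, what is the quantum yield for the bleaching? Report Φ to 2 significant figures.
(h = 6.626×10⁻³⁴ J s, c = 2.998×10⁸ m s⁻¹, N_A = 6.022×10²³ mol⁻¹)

Product: (1.60×10⁻⁴ M)(0.156 L) = 2.496×10⁻⁵ mol.
Photon energy at 601 nm: hc/λ = (6.626×10⁻³⁴)(2.998×10⁸)/(601×10⁻⁹) = 3.305×10⁻¹⁹ J.
Energy delivered: (0.520 W)(2900 s) = 1508 J.
Photons incident: 1508 / 3.305×10⁻¹⁹ = 4.563×10²¹, i.e. 4.563×10²¹/6.022×10²³ = 0.007577 mol.
Fraction absorbed: 1 − 18.1/100 = 0.8190.
Photons absorbed: 0.8190 × 0.007577 = 0.006206 mol.
Φ = 2.496×10⁻⁵ mol / 0.006206 mol photons = 0.0040.

Φ = 0.0040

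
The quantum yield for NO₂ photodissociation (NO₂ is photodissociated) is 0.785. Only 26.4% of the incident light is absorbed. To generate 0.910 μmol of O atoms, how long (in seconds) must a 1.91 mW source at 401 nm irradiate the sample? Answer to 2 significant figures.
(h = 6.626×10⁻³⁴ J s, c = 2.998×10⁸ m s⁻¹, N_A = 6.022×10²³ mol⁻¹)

Product: 0.910 μmol = 9.10×10⁻⁷ mol.
Photons that must be absorbed: 9.10×10⁻⁷ / 0.785 = 1.159×10⁻⁶ mol.
Incident photons needed: 1.159×10⁻⁶ / 0.264 = 4.390×10⁻⁶ mol.
Photon energy: hc/λ = 4.954×10⁻¹⁹ J; per mole, 2.983×10⁵ J mol⁻¹.
Energy required: 4.390×10⁻⁶ × 2.983×10⁵ = 1.310 J.
Time: 1.310 J / 0.00191 W = 690 s.

t ≈ 690 s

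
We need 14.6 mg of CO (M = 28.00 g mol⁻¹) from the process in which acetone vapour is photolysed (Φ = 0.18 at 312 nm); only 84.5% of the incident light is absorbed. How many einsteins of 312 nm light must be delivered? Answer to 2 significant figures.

Product: 14.6 mg / 28.00 g mol⁻¹ = 5.214×10⁻⁴ mol.
Photons that must be absorbed: 5.214×10⁻⁴ / 0.18 = 0.002897 mol.
Incident photons needed: 0.002897 / 0.845 = 0.003428 mol.

0.0034 einstein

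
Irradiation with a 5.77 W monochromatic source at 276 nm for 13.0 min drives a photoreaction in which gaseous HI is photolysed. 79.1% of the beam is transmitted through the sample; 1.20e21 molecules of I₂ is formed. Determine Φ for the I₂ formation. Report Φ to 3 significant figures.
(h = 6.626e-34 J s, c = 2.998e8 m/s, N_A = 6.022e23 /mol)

Φ = 0.918

Product: 1.20e21 / 6.022e23 = 0.001993 mol.
Photon energy at 276 nm: hc/λ = (6.626e-34)(2.998e8)/(276e-9) = 7.197e-19 J.
Energy delivered: (5.77 W)(780 s) = 4501 J.
Photons incident: 4501 / 7.197e-19 = 6.254e21, i.e. 6.254e21/6.022e23 = 0.01039 mol.
Fraction absorbed: 1 − 79.1/100 = 0.2090.
Photons absorbed: 0.2090 × 0.01039 = 0.002172 mol.
Φ = 0.001993 mol / 0.002172 mol photons = 0.918.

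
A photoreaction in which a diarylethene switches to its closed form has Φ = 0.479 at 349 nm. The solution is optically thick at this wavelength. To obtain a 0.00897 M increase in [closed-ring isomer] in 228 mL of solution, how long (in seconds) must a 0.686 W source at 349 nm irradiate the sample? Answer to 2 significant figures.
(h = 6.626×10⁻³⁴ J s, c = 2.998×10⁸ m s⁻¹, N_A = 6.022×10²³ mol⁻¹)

Product: (0.00897 M)(0.228 L) = 0.002045 mol.
Photons that must be absorbed: 0.002045 / 0.479 = 0.004269 mol.
Photon energy: hc/λ = 5.692×10⁻¹⁹ J; per mole, 3.428×10⁵ J mol⁻¹.
Energy required: 0.004269 × 3.428×10⁵ = 1463 J.
Time: 1463 J / 0.686 W = 2100 s.

t ≈ 2100 s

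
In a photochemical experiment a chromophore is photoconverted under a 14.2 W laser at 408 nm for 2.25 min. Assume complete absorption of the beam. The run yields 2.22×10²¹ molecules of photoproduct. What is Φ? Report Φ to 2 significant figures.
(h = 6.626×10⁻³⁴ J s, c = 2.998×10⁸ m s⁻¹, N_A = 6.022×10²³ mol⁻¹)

Φ = 0.56

Product: 2.22×10²¹ / 6.022×10²³ = 0.003686 mol.
Photon energy at 408 nm: hc/λ = (6.626×10⁻³⁴)(2.998×10⁸)/(408×10⁻⁹) = 4.869×10⁻¹⁹ J.
Energy delivered: (14.2 W)(135 s) = 1917 J.
Photons incident: 1917 / 4.869×10⁻¹⁹ = 3.937×10²¹, i.e. 3.937×10²¹/6.022×10²³ = 0.006538 mol.
Φ = 0.003686 mol / 0.006538 mol photons = 0.56.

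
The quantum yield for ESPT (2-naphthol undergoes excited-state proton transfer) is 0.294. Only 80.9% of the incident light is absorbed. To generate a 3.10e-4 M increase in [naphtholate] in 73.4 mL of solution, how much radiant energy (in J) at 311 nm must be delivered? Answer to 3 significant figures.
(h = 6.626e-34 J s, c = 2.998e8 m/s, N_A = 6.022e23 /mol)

Product: (3.10e-4 M)(0.0734 L) = 2.275e-5 mol.
Photons that must be absorbed: 2.275e-5 / 0.294 = 7.738e-5 mol.
Incident photons needed: 7.738e-5 / 0.809 = 9.565e-5 mol.
Photon energy: hc/λ = 6.387e-19 J; per mole, 3.846e5 J mol⁻¹.
Energy required: 9.565e-5 × 3.846e5 = 36.8 J.

36.8 J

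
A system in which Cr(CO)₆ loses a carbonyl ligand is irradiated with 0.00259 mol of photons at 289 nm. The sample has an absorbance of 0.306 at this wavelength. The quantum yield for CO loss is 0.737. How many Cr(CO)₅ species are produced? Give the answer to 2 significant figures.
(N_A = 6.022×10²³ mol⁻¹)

Fraction absorbed: 1 − 10^(−0.306) = 0.5057.
Photons absorbed: 0.5057 × 0.00259 = 0.001310 mol.
Product: Φ × n_abs = 0.737 × 0.001310 = 9.655×10⁻⁴ mol.
As a count: 9.655×10⁻⁴ × 6.022×10²³ = 5.8×10²⁰.

5.8×10²⁰ species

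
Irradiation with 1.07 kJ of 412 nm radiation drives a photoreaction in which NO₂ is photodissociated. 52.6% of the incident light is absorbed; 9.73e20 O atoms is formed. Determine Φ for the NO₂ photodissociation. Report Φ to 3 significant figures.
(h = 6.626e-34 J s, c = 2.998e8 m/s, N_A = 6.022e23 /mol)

Product: 9.73e20 / 6.022e23 = 0.001616 mol.
Photon energy at 412 nm: hc/λ = (6.626e-34)(2.998e8)/(412e-9) = 4.822e-19 J.
Incident energy: 1.07 kJ = 1070 J.
Photons incident: 1070 / 4.822e-19 = 2.219e21, i.e. 2.219e21/6.022e23 = 0.003685 mol.
Photons absorbed: 0.526 × 0.003685 = 0.001938 mol.
Φ = 0.001616 mol / 0.001938 mol photons = 0.834.

Φ = 0.834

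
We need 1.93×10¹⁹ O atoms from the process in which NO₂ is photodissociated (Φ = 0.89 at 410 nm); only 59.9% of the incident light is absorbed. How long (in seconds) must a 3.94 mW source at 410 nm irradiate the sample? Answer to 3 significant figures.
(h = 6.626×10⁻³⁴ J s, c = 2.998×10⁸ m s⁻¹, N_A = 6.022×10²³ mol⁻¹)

Product: 1.93×10¹⁹ / 6.022×10²³ = 3.205×10⁻⁵ mol.
Photons that must be absorbed: 3.205×10⁻⁵ / 0.89 = 3.601×10⁻⁵ mol.
Incident photons needed: 3.601×10⁻⁵ / 0.599 = 6.012×10⁻⁵ mol.
Photon energy: hc/λ = 4.845×10⁻¹⁹ J; per mole, 2.918×10⁵ J mol⁻¹.
Energy required: 6.012×10⁻⁵ × 2.918×10⁵ = 17.54 J.
Time: 17.54 J / 0.00394 W = 4450 s.

t ≈ 4450 s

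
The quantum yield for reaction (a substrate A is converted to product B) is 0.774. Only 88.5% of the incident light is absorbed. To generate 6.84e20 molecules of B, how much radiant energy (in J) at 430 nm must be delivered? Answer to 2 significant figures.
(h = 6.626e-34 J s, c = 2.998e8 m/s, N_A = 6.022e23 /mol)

460 J

Product: 6.84e20 / 6.022e23 = 0.001136 mol.
Photons that must be absorbed: 0.001136 / 0.774 = 0.001468 mol.
Incident photons needed: 0.001468 / 0.885 = 0.001659 mol.
Photon energy: hc/λ = 4.620e-19 J; per mole, 2.782e5 J mol⁻¹.
Energy required: 0.001659 × 2.782e5 = 460 J.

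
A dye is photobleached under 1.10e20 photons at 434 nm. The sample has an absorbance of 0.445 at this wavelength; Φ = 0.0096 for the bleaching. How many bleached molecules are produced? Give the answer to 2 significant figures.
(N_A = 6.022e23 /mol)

6.8e17 bleached molecules

Moles of photons: 1.10e20 / 6.022e23 = 1.827e-4 mol.
Fraction absorbed: 1 − 10^(−0.445) = 0.6411.
Photons absorbed: 0.6411 × 1.827e-4 = 1.171e-4 mol.
Product: Φ × n_abs = 0.0096 × 1.171e-4 = 1.124e-6 mol.
As a count: 1.124e-6 × 6.022e23 = 6.8e17.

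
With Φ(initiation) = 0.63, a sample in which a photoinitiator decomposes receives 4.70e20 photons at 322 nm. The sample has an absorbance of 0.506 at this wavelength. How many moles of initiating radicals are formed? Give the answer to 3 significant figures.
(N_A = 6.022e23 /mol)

Moles of photons: 4.70e20 / 6.022e23 = 7.805e-4 mol.
Fraction absorbed: 1 − 10^(−0.506) = 0.6881.
Photons absorbed: 0.6881 × 7.805e-4 = 5.371e-4 mol.
Product: Φ × n_abs = 0.63 × 5.371e-4 = 3.384e-4 mol.

3.38e-4 mol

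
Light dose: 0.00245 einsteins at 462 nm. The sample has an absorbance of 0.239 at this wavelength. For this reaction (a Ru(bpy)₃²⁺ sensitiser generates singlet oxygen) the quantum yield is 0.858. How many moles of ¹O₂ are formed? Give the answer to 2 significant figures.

Fraction absorbed: 1 − 10^(−0.239) = 0.4232.
Photons absorbed: 0.4232 × 0.00245 = 0.001037 mol.
Product: Φ × n_abs = 0.858 × 0.001037 = 8.897×10⁻⁴ mol.

8.9×10⁻⁴ mol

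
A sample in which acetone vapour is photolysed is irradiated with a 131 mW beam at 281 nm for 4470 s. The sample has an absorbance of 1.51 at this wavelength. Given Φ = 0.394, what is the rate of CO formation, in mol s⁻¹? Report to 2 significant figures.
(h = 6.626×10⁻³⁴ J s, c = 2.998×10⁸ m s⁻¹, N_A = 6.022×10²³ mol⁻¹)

Photon energy at 281 nm: hc/λ = (6.626×10⁻³⁴)(2.998×10⁸)/(281×10⁻⁹) = 7.069×10⁻¹⁹ J.
Energy delivered: (131 mW)(4470 s) = 585.6 J.
Photons incident: 585.6 / 7.069×10⁻¹⁹ = 8.284×10²⁰, i.e. 8.284×10²⁰/6.022×10²³ = 0.001376 mol.
Fraction absorbed: 1 − 10^(−1.51) = 0.9691.
Photons absorbed: 0.9691 × 0.001376 = 0.001333 mol.
Product formed: 0.394 × 0.001333 = 5.252×10⁻⁴ mol.
Rate: 5.252×10⁻⁴ / 4470 s = 1.2×10⁻⁷ mol s⁻¹.

1.2×10⁻⁷ mol s⁻¹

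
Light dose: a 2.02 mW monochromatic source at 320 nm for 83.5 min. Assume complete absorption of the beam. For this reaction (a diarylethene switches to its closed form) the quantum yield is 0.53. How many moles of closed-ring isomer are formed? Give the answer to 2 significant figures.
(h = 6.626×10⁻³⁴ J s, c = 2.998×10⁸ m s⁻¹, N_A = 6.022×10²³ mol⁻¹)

Photon energy at 320 nm: hc/λ = (6.626×10⁻³⁴)(2.998×10⁸)/(320×10⁻⁹) = 6.208×10⁻¹⁹ J.
Energy delivered: (2.02 mW)(5010 s) = 10.12 J.
Photons incident: 10.12 / 6.208×10⁻¹⁹ = 1.630×10¹⁹, i.e. 1.630×10¹⁹/6.022×10²³ = 2.707×10⁻⁵ mol.
Product: Φ × n_abs = 0.53 × 2.707×10⁻⁵ = 1.435×10⁻⁵ mol.

1.4×10⁻⁵ mol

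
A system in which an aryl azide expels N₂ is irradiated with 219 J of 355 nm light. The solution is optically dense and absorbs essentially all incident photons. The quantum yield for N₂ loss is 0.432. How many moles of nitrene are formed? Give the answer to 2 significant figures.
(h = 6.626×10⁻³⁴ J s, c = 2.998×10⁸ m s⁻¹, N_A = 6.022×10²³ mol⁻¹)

2.8×10⁻⁴ mol

Photon energy at 355 nm: hc/λ = (6.626×10⁻³⁴)(2.998×10⁸)/(355×10⁻⁹) = 5.596×10⁻¹⁹ J.
Photons incident: 219 / 5.596×10⁻¹⁹ = 3.914×10²⁰, i.e. 3.914×10²⁰/6.022×10²³ = 6.500×10⁻⁴ mol.
Product: Φ × n_abs = 0.432 × 6.500×10⁻⁴ = 2.808×10⁻⁴ mol.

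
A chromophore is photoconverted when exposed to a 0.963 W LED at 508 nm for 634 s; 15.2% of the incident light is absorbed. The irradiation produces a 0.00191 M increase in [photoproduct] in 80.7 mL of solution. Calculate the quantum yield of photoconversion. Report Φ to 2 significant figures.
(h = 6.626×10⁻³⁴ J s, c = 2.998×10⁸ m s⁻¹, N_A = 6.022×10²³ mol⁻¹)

Product: (0.00191 M)(0.0807 L) = 1.541×10⁻⁴ mol.
Photon energy at 508 nm: hc/λ = (6.626×10⁻³⁴)(2.998×10⁸)/(508×10⁻⁹) = 3.910×10⁻¹⁹ J.
Energy delivered: (0.963 W)(634 s) = 610.5 J.
Photons incident: 610.5 / 3.910×10⁻¹⁹ = 1.561×10²¹, i.e. 1.561×10²¹/6.022×10²³ = 0.002592 mol.
Photons absorbed: 0.152 × 0.002592 = 3.940×10⁻⁴ mol.
Φ = 1.541×10⁻⁴ mol / 3.940×10⁻⁴ mol photons = 0.39.

Φ = 0.39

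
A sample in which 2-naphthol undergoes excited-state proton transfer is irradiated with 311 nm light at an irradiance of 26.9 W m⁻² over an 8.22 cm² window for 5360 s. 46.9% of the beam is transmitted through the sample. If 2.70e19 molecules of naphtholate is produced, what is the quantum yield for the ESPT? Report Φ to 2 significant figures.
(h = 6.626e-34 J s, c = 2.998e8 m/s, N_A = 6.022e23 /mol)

Φ = 0.27

Product: 2.70e19 / 6.022e23 = 4.484e-5 mol.
Photon energy at 311 nm: hc/λ = (6.626e-34)(2.998e8)/(311e-9) = 6.387e-19 J.
Energy delivered: (26.9 W m⁻²)(8.22e-4 m²)(5360 s) = 118.5 J.
Photons incident: 118.5 / 6.387e-19 = 1.855e20, i.e. 1.855e20/6.022e23 = 3.080e-4 mol.
Fraction absorbed: 1 − 46.9/100 = 0.5310.
Photons absorbed: 0.5310 × 3.080e-4 = 1.635e-4 mol.
Φ = 4.484e-5 mol / 1.635e-4 mol photons = 0.27.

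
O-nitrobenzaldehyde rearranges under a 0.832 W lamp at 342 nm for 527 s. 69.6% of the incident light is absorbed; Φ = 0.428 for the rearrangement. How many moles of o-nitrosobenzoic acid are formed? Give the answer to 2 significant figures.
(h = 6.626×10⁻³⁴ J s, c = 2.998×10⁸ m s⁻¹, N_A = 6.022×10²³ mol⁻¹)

Photon energy at 342 nm: hc/λ = (6.626×10⁻³⁴)(2.998×10⁸)/(342×10⁻⁹) = 5.808×10⁻¹⁹ J.
Energy delivered: (0.832 W)(527 s) = 438.5 J.
Photons incident: 438.5 / 5.808×10⁻¹⁹ = 7.550×10²⁰, i.e. 7.550×10²⁰/6.022×10²³ = 0.001254 mol.
Photons absorbed: 0.696 × 0.001254 = 8.728×10⁻⁴ mol.
Product: Φ × n_abs = 0.428 × 8.728×10⁻⁴ = 3.736×10⁻⁴ mol.

3.7×10⁻⁴ mol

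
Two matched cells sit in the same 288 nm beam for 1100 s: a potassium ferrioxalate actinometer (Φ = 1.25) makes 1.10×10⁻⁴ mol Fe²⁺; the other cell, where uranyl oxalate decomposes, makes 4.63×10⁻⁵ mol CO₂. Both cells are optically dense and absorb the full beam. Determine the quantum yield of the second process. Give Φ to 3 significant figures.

Φ = 0.526

Photons absorbed by the actinometer: 1.10×10⁻⁴ / 1.25 = 8.800×10⁻⁵ mol.
Φ(unknown) = 4.63×10⁻⁵ / 8.800×10⁻⁵ = 0.526.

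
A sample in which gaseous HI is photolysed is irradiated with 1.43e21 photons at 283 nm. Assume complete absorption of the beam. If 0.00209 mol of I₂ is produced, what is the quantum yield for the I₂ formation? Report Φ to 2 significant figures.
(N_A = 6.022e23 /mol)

Φ = 0.88

Moles of photons: 1.43e21 / 6.022e23 = 0.002375 mol.
Φ = 0.00209 mol / 0.002375 mol photons = 0.88.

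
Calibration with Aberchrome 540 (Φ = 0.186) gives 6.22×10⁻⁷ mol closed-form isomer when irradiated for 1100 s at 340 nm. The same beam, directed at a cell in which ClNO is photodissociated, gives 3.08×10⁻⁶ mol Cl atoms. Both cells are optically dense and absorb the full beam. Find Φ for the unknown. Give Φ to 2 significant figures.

Φ = 0.92

Photons absorbed by the actinometer: 6.22×10⁻⁷ / 0.186 = 3.344×10⁻⁶ mol.
Φ(unknown) = 3.08×10⁻⁶ / 3.344×10⁻⁶ = 0.92.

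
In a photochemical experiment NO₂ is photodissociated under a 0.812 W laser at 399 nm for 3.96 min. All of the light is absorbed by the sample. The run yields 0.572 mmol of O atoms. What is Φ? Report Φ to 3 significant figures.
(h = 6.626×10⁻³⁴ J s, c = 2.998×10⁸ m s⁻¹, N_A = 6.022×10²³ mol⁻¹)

Φ = 0.889

Product: 0.572 mmol = 5.72×10⁻⁴ mol.
Photon energy at 399 nm: hc/λ = (6.626×10⁻³⁴)(2.998×10⁸)/(399×10⁻⁹) = 4.979×10⁻¹⁹ J.
Energy delivered: (0.812 W)(237.6 s) = 192.9 J.
Photons incident: 192.9 / 4.979×10⁻¹⁹ = 3.874×10²⁰, i.e. 3.874×10²⁰/6.022×10²³ = 6.433×10⁻⁴ mol.
Φ = 5.72×10⁻⁴ mol / 6.433×10⁻⁴ mol photons = 0.889.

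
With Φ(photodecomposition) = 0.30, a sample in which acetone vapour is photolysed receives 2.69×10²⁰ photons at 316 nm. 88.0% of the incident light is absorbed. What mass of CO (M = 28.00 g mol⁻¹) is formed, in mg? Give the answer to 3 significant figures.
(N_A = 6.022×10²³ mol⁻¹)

Moles of photons: 2.69×10²⁰ / 6.022×10²³ = 4.467×10⁻⁴ mol.
Photons absorbed: 0.880 × 4.467×10⁻⁴ = 3.931×10⁻⁴ mol.
Product: Φ × n_abs = 0.30 × 3.931×10⁻⁴ = 1.179×10⁻⁴ mol.
Mass: 1.179×10⁻⁴ × 28.00 = 0.003301 g = 3.30 mg.

3.30 mg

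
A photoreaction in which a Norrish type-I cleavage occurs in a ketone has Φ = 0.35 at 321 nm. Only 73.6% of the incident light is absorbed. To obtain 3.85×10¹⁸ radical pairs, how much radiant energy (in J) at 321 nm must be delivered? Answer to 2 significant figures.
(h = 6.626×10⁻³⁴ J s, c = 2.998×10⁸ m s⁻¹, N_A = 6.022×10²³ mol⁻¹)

9.2 J

Product: 3.85×10¹⁸ / 6.022×10²³ = 6.393×10⁻⁶ mol.
Photons that must be absorbed: 6.393×10⁻⁶ / 0.35 = 1.827×10⁻⁵ mol.
Incident photons needed: 1.827×10⁻⁵ / 0.736 = 2.482×10⁻⁵ mol.
Photon energy: hc/λ = 6.188×10⁻¹⁹ J; per mole, 3.726×10⁵ J mol⁻¹.
Energy required: 2.482×10⁻⁵ × 3.726×10⁵ = 9.2 J.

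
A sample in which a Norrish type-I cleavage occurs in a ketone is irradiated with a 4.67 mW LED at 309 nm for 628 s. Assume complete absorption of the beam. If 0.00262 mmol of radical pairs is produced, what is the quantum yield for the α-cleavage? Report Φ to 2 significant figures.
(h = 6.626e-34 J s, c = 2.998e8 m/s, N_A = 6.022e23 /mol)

Product: 0.00262 mmol = 2.62e-6 mol.
Photon energy at 309 nm: hc/λ = (6.626e-34)(2.998e8)/(309e-9) = 6.429e-19 J.
Energy delivered: (4.67 mW)(628 s) = 2.933 J.
Photons incident: 2.933 / 6.429e-19 = 4.562e18, i.e. 4.562e18/6.022e23 = 7.576e-6 mol.
Φ = 2.62e-6 mol / 7.576e-6 mol photons = 0.35.

Φ = 0.35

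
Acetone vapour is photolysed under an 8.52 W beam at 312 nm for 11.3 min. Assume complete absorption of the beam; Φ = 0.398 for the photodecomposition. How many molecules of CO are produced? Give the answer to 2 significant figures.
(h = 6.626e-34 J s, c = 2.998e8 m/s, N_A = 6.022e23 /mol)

Photon energy at 312 nm: hc/λ = (6.626e-34)(2.998e8)/(312e-9) = 6.367e-19 J.
Energy delivered: (8.52 W)(678 s) = 5777 J.
Photons incident: 5777 / 6.367e-19 = 9.073e21, i.e. 9.073e21/6.022e23 = 0.01507 mol.
Product: Φ × n_abs = 0.398 × 0.01507 = 0.005998 mol.
As a count: 0.005998 × 6.022e23 = 3.6e21.

3.6e21 molecules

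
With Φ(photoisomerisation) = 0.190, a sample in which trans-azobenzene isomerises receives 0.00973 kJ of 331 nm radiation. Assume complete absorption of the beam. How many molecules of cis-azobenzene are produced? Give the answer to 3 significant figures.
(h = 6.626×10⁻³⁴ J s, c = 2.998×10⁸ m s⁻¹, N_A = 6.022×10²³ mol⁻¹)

3.08×10¹⁸ molecules

Photon energy at 331 nm: hc/λ = (6.626×10⁻³⁴)(2.998×10⁸)/(331×10⁻⁹) = 6.001×10⁻¹⁹ J.
Incident energy: 0.00973 kJ = 9.73 J.
Photons incident: 9.73 / 6.001×10⁻¹⁹ = 1.621×10¹⁹, i.e. 1.621×10¹⁹/6.022×10²³ = 2.692×10⁻⁵ mol.
Product: Φ × n_abs = 0.190 × 2.692×10⁻⁵ = 5.115×10⁻⁶ mol.
As a count: 5.115×10⁻⁶ × 6.022×10²³ = 3.08×10¹⁸.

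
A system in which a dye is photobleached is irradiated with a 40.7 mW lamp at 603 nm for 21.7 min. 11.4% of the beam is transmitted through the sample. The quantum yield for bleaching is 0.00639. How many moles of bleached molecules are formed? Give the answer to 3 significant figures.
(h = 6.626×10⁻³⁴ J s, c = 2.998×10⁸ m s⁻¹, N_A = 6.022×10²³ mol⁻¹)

Photon energy at 603 nm: hc/λ = (6.626×10⁻³⁴)(2.998×10⁸)/(603×10⁻⁹) = 3.294×10⁻¹⁹ J.
Energy delivered: (40.7 mW)(1302 s) = 52.99 J.
Photons incident: 52.99 / 3.294×10⁻¹⁹ = 1.609×10²⁰, i.e. 1.609×10²⁰/6.022×10²³ = 2.672×10⁻⁴ mol.
Fraction absorbed: 1 − 11.4/100 = 0.8860.
Photons absorbed: 0.8860 × 2.672×10⁻⁴ = 2.367×10⁻⁴ mol.
Product: Φ × n_abs = 0.00639 × 2.367×10⁻⁴ = 1.513×10⁻⁶ mol.

1.51×10⁻⁶ mol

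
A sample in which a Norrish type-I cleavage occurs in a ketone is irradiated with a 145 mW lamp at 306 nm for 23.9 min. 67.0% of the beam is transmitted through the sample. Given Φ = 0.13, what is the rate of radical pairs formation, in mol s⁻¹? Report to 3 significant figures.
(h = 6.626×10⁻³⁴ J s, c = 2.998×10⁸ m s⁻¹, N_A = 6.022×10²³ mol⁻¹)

1.59×10⁻⁸ mol s⁻¹

Photon energy at 306 nm: hc/λ = (6.626×10⁻³⁴)(2.998×10⁸)/(306×10⁻⁹) = 6.492×10⁻¹⁹ J.
Energy delivered: (145 mW)(1434 s) = 207.9 J.
Photons incident: 207.9 / 6.492×10⁻¹⁹ = 3.202×10²⁰, i.e. 3.202×10²⁰/6.022×10²³ = 5.317×10⁻⁴ mol.
Fraction absorbed: 1 − 67.0/100 = 0.3300.
Photons absorbed: 0.3300 × 5.317×10⁻⁴ = 1.755×10⁻⁴ mol.
Product formed: 0.13 × 1.755×10⁻⁴ = 2.282×10⁻⁵ mol.
Rate: 2.282×10⁻⁵ / 1434 s = 1.59×10⁻⁸ mol s⁻¹.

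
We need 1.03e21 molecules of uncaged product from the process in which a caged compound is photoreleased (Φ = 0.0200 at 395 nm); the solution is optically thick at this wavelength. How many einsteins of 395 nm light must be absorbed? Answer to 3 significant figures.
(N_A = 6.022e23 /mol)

0.0855 einstein

Product: 1.03e21 / 6.022e23 = 0.001710 mol.
Photons that must be absorbed: 0.001710 / 0.0200 = 0.08550 mol.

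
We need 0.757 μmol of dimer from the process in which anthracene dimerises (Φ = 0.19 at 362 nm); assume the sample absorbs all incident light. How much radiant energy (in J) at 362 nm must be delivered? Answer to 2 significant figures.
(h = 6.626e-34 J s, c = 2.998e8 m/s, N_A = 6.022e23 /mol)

Product: 0.757 μmol = 7.57e-7 mol.
Photons that must be absorbed: 7.57e-7 / 0.19 = 3.984e-6 mol.
Photon energy: hc/λ = 5.487e-19 J; per mole, 3.304e5 J mol⁻¹.
Energy required: 3.984e-6 × 3.304e5 = 1.3 J.

1.3 J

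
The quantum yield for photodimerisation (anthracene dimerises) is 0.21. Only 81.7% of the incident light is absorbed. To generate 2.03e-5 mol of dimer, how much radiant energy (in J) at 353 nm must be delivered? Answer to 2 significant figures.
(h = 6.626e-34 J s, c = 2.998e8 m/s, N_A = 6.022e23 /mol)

Photons that must be absorbed: 2.03e-5 / 0.21 = 9.667e-5 mol.
Incident photons needed: 9.667e-5 / 0.817 = 1.183e-4 mol.
Photon energy: hc/λ = 5.627e-19 J; per mole, 3.389e5 J mol⁻¹.
Energy required: 1.183e-4 × 3.389e5 = 40 J.

40 J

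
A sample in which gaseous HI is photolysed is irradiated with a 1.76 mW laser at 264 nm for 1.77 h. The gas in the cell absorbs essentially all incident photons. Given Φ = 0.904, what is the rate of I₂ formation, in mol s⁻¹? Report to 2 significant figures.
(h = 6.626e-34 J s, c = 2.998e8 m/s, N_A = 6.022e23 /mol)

3.5e-9 mol s⁻¹

Photon energy at 264 nm: hc/λ = (6.626e-34)(2.998e8)/(264e-9) = 7.525e-19 J.
Energy delivered: (1.76 mW)(6372 s) = 11.21 J.
Photons incident: 11.21 / 7.525e-19 = 1.490e19, i.e. 1.490e19/6.022e23 = 2.474e-5 mol.
Product formed: 0.904 × 2.474e-5 = 2.236e-5 mol.
Rate: 2.236e-5 / 6372 s = 3.5e-9 mol s⁻¹.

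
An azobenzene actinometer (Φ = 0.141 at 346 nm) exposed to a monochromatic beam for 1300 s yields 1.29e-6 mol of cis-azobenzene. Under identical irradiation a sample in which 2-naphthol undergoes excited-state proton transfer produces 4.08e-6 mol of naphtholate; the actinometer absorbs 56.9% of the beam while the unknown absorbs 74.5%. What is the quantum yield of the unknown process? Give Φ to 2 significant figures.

Photons absorbed by the actinometer: 1.29e-6 / 0.141 = 9.149e-6 mol.
Incident flux: 9.149e-6 / 0.569 = 1.608e-5 einstein.
Absorbed by unknown: 0.745 × 1.608e-5 = 1.198e-5 mol.
Φ(unknown) = 4.08e-6 / 1.198e-5 = 0.34.

Φ = 0.34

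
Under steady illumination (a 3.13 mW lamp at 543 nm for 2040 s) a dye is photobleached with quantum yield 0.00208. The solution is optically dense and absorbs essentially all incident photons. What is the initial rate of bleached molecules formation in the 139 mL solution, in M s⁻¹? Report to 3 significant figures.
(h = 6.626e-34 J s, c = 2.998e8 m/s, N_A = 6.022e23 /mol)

2.13e-10 M s⁻¹

Photon energy at 543 nm: hc/λ = (6.626e-34)(2.998e8)/(543e-9) = 3.658e-19 J.
Energy delivered: (3.13 mW)(2040 s) = 6.385 J.
Photons incident: 6.385 / 3.658e-19 = 1.745e19, i.e. 1.745e19/6.022e23 = 2.898e-5 mol.
Product formed: 0.00208 × 2.898e-5 = 6.028e-8 mol.
Rate: 6.028e-8 mol / (2040 s × 0.139 L) = 2.13e-10 M s⁻¹.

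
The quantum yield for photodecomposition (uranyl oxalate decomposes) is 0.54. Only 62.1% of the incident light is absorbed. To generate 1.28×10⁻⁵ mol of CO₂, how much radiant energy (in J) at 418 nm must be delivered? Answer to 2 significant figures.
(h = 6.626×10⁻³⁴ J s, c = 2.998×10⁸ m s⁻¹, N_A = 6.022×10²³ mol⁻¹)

11 J

Photons that must be absorbed: 1.28×10⁻⁵ / 0.54 = 2.370×10⁻⁵ mol.
Incident photons needed: 2.370×10⁻⁵ / 0.621 = 3.816×10⁻⁵ mol.
Photon energy: hc/λ = 4.752×10⁻¹⁹ J; per mole, 2.862×10⁵ J mol⁻¹.
Energy required: 3.816×10⁻⁵ × 2.862×10⁵ = 11 J.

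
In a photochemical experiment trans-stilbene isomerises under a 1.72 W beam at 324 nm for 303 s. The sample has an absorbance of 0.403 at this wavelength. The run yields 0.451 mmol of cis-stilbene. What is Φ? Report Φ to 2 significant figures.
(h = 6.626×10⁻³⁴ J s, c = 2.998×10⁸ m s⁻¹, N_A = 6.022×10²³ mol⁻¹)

Product: 0.451 mmol = 4.51×10⁻⁴ mol.
Photon energy at 324 nm: hc/λ = (6.626×10⁻³⁴)(2.998×10⁸)/(324×10⁻⁹) = 6.131×10⁻¹⁹ J.
Energy delivered: (1.72 W)(303 s) = 521.2 J.
Photons incident: 521.2 / 6.131×10⁻¹⁹ = 8.501×10²⁰, i.e. 8.501×10²⁰/6.022×10²³ = 0.001412 mol.
Fraction absorbed: 1 − 10^(−0.403) = 0.6046.
Photons absorbed: 0.6046 × 0.001412 = 8.537×10⁻⁴ mol.
Φ = 4.51×10⁻⁴ mol / 8.537×10⁻⁴ mol photons = 0.53.

Φ = 0.53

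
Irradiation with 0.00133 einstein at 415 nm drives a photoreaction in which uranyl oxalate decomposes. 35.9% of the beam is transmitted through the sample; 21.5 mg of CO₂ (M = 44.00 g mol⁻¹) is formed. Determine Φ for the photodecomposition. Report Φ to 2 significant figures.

Product: 21.5 mg / 44.00 g mol⁻¹ = 4.886e-4 mol.
Fraction absorbed: 1 − 35.9/100 = 0.6410.
Photons absorbed: 0.6410 × 0.00133 = 8.525e-4 mol.
Φ = 4.886e-4 mol / 8.525e-4 mol photons = 0.57.

Φ = 0.57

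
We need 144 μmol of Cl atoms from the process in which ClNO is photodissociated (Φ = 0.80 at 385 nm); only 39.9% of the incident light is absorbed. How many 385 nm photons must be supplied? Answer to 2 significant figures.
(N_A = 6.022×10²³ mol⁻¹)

Product: 144 μmol = 1.44×10⁻⁴ mol.
Photons that must be absorbed: 1.44×10⁻⁴ / 0.80 = 1.800×10⁻⁴ mol.
Incident photons needed: 1.800×10⁻⁴ / 0.399 = 4.511×10⁻⁴ mol.
Photon count: 4.511×10⁻⁴ × 6.022×10²³ = 2.7×10²⁰.

2.7×10²⁰ photons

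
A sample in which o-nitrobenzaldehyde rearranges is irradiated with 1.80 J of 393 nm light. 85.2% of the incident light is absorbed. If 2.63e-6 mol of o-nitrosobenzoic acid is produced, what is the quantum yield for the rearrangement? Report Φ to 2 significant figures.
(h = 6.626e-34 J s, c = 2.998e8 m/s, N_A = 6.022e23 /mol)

Φ = 0.52

Photon energy at 393 nm: hc/λ = (6.626e-34)(2.998e8)/(393e-9) = 5.055e-19 J.
Photons incident: 1.80 / 5.055e-19 = 3.561e18, i.e. 3.561e18/6.022e23 = 5.913e-6 mol.
Photons absorbed: 0.852 × 5.913e-6 = 5.038e-6 mol.
Φ = 2.63e-6 mol / 5.038e-6 mol photons = 0.52.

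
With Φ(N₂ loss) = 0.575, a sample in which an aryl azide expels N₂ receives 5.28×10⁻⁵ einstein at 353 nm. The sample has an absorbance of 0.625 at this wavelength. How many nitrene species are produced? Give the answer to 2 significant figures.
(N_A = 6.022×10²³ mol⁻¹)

1.4×10¹⁹ species

Fraction absorbed: 1 − 10^(−0.625) = 0.7629.
Photons absorbed: 0.7629 × 5.28×10⁻⁵ = 4.028×10⁻⁵ mol.
Product: Φ × n_abs = 0.575 × 4.028×10⁻⁵ = 2.316×10⁻⁵ mol.
As a count: 2.316×10⁻⁵ × 6.022×10²³ = 1.4×10¹⁹.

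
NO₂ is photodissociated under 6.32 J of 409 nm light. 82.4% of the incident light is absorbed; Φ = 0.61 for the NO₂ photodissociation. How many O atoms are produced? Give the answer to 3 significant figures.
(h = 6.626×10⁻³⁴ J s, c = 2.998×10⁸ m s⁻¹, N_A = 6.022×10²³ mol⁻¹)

Photon energy at 409 nm: hc/λ = (6.626×10⁻³⁴)(2.998×10⁸)/(409×10⁻⁹) = 4.857×10⁻¹⁹ J.
Photons incident: 6.32 / 4.857×10⁻¹⁹ = 1.301×10¹⁹, i.e. 1.301×10¹⁹/6.022×10²³ = 2.160×10⁻⁵ mol.
Photons absorbed: 0.824 × 2.160×10⁻⁵ = 1.780×10⁻⁵ mol.
Product: Φ × n_abs = 0.61 × 1.780×10⁻⁵ = 1.086×10⁻⁵ mol.
As a count: 1.086×10⁻⁵ × 6.022×10²³ = 6.54×10¹⁸.

6.54×10¹⁸ atoms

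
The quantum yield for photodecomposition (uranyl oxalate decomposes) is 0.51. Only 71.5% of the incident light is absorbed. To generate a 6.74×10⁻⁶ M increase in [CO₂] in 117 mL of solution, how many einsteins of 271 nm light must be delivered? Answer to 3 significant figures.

2.16×10⁻⁶ einstein

Product: (6.74×10⁻⁶ M)(0.117 L) = 7.886×10⁻⁷ mol.
Photons that must be absorbed: 7.886×10⁻⁷ / 0.51 = 1.546×10⁻⁶ mol.
Incident photons needed: 1.546×10⁻⁶ / 0.715 = 2.162×10⁻⁶ mol.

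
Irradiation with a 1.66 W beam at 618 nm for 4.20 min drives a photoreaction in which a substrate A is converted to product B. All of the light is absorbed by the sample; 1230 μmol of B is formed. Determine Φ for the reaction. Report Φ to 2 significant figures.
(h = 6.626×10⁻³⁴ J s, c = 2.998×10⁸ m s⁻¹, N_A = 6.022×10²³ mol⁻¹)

Product: 1230 μmol = 0.00123 mol.
Photon energy at 618 nm: hc/λ = (6.626×10⁻³⁴)(2.998×10⁸)/(618×10⁻⁹) = 3.214×10⁻¹⁹ J.
Energy delivered: (1.66 W)(252 s) = 418.3 J.
Photons incident: 418.3 / 3.214×10⁻¹⁹ = 1.301×10²¹, i.e. 1.301×10²¹/6.022×10²³ = 0.002160 mol.
Φ = 0.00123 mol / 0.002160 mol photons = 0.57.

Φ = 0.57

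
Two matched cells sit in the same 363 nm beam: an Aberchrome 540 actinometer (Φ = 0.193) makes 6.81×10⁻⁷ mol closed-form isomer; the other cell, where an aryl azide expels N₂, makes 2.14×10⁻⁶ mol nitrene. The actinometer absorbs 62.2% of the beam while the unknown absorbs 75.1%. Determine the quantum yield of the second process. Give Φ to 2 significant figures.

Φ = 0.50

Photons absorbed by the actinometer: 6.81×10⁻⁷ / 0.193 = 3.528×10⁻⁶ mol.
Incident flux: 3.528×10⁻⁶ / 0.622 = 5.672×10⁻⁶ einstein.
Absorbed by unknown: 0.751 × 5.672×10⁻⁶ = 4.260×10⁻⁶ mol.
Φ(unknown) = 2.14×10⁻⁶ / 4.260×10⁻⁶ = 0.50.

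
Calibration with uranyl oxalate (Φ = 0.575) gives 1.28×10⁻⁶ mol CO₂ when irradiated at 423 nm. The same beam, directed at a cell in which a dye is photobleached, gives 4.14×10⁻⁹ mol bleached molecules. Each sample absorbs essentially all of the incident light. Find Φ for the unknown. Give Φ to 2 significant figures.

Φ = 0.0019

Photons absorbed by the actinometer: 1.28×10⁻⁶ / 0.575 = 2.226×10⁻⁶ mol.
Φ(unknown) = 4.14×10⁻⁹ / 2.226×10⁻⁶ = 0.0019.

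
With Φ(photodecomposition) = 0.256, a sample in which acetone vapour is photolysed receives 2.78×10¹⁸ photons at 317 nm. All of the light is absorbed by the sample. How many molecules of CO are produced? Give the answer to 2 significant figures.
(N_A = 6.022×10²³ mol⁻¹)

Moles of photons: 2.78×10¹⁸ / 6.022×10²³ = 4.616×10⁻⁶ mol.
Product: Φ × n_abs = 0.256 × 4.616×10⁻⁶ = 1.182×10⁻⁶ mol.
As a count: 1.182×10⁻⁶ × 6.022×10²³ = 7.1×10¹⁷.

7.1×10¹⁷ molecules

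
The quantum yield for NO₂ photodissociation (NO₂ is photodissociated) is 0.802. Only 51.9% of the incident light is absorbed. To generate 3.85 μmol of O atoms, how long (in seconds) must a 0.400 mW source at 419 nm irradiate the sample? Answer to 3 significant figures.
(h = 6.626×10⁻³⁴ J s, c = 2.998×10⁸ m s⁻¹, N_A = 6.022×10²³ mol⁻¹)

t ≈ 6600 s

Product: 3.85 μmol = 3.85×10⁻⁶ mol.
Photons that must be absorbed: 3.85×10⁻⁶ / 0.802 = 4.800×10⁻⁶ mol.
Incident photons needed: 4.800×10⁻⁶ / 0.519 = 9.249×10⁻⁶ mol.
Photon energy: hc/λ = 4.741×10⁻¹⁹ J; per mole, 2.855×10⁵ J mol⁻¹.
Energy required: 9.249×10⁻⁶ × 2.855×10⁵ = 2.641 J.
Time: 2.641 J / 0.0004 W = 6600 s.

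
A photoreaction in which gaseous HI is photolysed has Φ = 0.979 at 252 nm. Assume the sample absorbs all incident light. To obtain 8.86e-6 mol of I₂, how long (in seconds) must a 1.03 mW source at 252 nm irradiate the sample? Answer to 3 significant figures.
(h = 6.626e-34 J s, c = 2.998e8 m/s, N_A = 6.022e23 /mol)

t ≈ 4170 s

Photons that must be absorbed: 8.86e-6 / 0.979 = 9.050e-6 mol.
Photon energy: hc/λ = 7.883e-19 J; per mole, 4.747e5 J mol⁻¹.
Energy required: 9.050e-6 × 4.747e5 = 4.296 J.
Time: 4.296 J / 0.00103 W = 4170 s.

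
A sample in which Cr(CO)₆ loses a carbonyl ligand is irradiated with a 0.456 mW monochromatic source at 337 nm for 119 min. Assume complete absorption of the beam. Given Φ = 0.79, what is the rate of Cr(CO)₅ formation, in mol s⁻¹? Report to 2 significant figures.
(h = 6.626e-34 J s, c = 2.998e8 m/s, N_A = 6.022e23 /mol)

Photon energy at 337 nm: hc/λ = (6.626e-34)(2.998e8)/(337e-9) = 5.895e-19 J.
Energy delivered: (0.456 mW)(7140 s) = 3.256 J.
Photons incident: 3.256 / 5.895e-19 = 5.523e18, i.e. 5.523e18/6.022e23 = 9.171e-6 mol.
Product formed: 0.79 × 9.171e-6 = 7.245e-6 mol.
Rate: 7.245e-6 / 7140 s = 1.0e-9 mol s⁻¹.

1.0e-9 mol s⁻¹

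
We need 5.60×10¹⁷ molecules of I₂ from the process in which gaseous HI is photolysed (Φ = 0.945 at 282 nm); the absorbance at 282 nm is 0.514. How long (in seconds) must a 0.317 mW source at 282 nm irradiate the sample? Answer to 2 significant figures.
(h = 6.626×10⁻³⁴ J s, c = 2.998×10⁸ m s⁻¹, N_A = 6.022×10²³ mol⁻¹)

t ≈ 1900 s

Product: 5.60×10¹⁷ / 6.022×10²³ = 9.299×10⁻⁷ mol.
Photons that must be absorbed: 9.299×10⁻⁷ / 0.945 = 9.840×10⁻⁷ mol.
Fraction absorbed: 1 − 10^(−0.514) = 0.6938.
Incident photons needed: 9.840×10⁻⁷ / 0.6938 = 1.418×10⁻⁶ mol.
Photon energy: hc/λ = 7.044×10⁻¹⁹ J; per mole, 4.242×10⁵ J mol⁻¹.
Energy required: 1.418×10⁻⁶ × 4.242×10⁵ = 0.6015 J.
Time: 0.6015 J / 0.000317 W = 1900 s.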